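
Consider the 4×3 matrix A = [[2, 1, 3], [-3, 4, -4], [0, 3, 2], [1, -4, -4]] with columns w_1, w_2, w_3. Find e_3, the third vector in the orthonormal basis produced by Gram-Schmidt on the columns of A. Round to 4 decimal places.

e_1 = w_1/‖w_1‖ = (2, -3, 0, 1)/3.7417 = (0.5345, -0.8018, 0.0000, 0.2673).
r_{12} = e_1·w_2 = -3.7417.
u_2 = w_2 + 3.7417·e_1 = (3.0000, 1.0000, 3.0000, -3.0000).
‖u_2‖ = 5.2915, so e_2 = (0.5669, 0.1890, 0.5669, -0.5669).
r_{13} = e_1·w_3 = 3.7417; r_{23} = e_2·w_3 = 4.3466.
u_3 = w_3 − 3.7417·e_1 − 4.3466·e_2 = (-1.4643, -1.8214, -0.4643, -2.5357).
‖u_3‖ = 3.4795, so e_3 = (-0.4208, -0.5235, -0.1334, -0.7288).

e_3 = (-0.4208, -0.5235, -0.1334, -0.7288)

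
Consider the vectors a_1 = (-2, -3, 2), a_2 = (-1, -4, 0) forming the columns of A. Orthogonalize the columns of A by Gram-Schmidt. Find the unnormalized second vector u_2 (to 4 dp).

u_2 = (0.6471, -1.5294, -1.6471)

a_1 = (-2, -3, 2); ‖a_1‖ = 4.1231, so e_1 = (-0.4851, -0.7276, 0.4851).
e_1·a_2 = (-0.4851)·(-1) + (-0.7276)·(-4) + 0.4851·0 = 3.3955.
u_2 = a_2 − 3.3955·e_1 = (0.6471, -1.5294, -1.6471).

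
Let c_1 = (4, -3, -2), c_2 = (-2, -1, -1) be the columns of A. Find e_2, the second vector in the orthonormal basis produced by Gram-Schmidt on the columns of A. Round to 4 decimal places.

e_1 = c_1/‖c_1‖ = (4, -3, -2)/5.3852 = (0.7428, -0.5571, -0.3714).
r_{12} = e_1·c_2 = -0.5571.
u_2 = c_2 + 0.5571·e_1 = (-1.5862, -1.3103, -1.2069).
‖u_2‖ = 2.3853, so e_2 = (-0.6650, -0.5493, -0.5060).

e_2 = (-0.6650, -0.5493, -0.5060)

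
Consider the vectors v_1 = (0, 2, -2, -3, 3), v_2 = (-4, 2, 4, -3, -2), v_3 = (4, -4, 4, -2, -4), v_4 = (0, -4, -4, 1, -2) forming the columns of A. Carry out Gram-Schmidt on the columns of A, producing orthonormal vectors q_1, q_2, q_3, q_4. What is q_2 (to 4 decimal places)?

v_1 = (0, 2, -2, -3, 3); ‖v_1‖ = 5.0990, so q_1 = (0.0000, 0.3922, -0.3922, -0.5883, 0.5883).
q_1·v_2 = 0.0000·(-4) + 0.3922·2 + (-0.3922)·4 + (-0.5883)·(-3) + 0.5883·(-2) = -0.1961.
u_2 = v_2 + 0.1961·q_1 = (-4.0000, 2.0769, 3.9231, -3.1154, -1.8846).
‖u_2‖ = 6.9973, so q_2 = (-0.5717, 0.2968, 0.5607, -0.4452, -0.2693).

q_2 = (-0.5717, 0.2968, 0.5607, -0.4452, -0.2693)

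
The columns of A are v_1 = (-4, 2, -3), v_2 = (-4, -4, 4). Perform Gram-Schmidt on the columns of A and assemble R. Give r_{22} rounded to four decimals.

e_1 = v_1/‖v_1‖ = (-4, 2, -3)/5.3852 = (-0.7428, 0.3714, -0.5571).
r_{12} = e_1·v_2 = -0.7428.
u_2 = v_2 + 0.7428·e_1 = (-4.5517, -3.7241, 3.5862).
r_{22} = ‖u_2‖ = 6.8883.

r_{22} = 6.8883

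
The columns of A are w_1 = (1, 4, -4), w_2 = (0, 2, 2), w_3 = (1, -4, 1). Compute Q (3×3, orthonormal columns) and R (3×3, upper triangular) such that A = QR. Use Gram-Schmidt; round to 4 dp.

Q = [[0.1741, 0.0000, 0.9847], [0.6963, 0.7071, -0.1231], [-0.6963, 0.7071, 0.1231]], R = [[5.7446, 0.0000, -3.3075], [0.0000, 2.8284, -2.1213], [0.0000, 0.0000, 1.6002]]

q_1 = w_1/‖w_1‖ = (1, 4, -4)/5.7446 = (0.1741, 0.6963, -0.6963).
r_{12} = q_1·w_2 = 0.0000.
u_2 = w_2 + 0.0000·q_1 = (0.0000, 2.0000, 2.0000).
‖u_2‖ = 2.8284, so q_2 = (0.0000, 0.7071, 0.7071).
r_{13} = q_1·w_3 = -3.3075; r_{23} = q_2·w_3 = -2.1213.
u_3 = w_3 + 3.3075·q_1 + 2.1213·q_2 = (1.5758, -0.1970, 0.1970).
‖u_3‖ = 1.6002, so q_3 = (0.9847, -0.1231, 0.1231).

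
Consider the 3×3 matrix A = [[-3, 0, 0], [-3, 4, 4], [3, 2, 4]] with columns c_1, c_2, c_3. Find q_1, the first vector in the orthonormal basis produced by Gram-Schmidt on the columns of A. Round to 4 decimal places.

q_1 = c_1/‖c_1‖ = (-3, -3, 3)/5.1962 = (-0.5774, -0.5774, 0.5774).

q_1 = (-0.5774, -0.5774, 0.5774)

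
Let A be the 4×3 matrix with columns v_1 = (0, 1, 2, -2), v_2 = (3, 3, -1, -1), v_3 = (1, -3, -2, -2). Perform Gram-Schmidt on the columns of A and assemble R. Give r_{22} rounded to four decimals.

r_{22} = 4.3589

e_1 = v_1/‖v_1‖ = (0, 1, 2, -2)/3.0000 = (0.0000, 0.3333, 0.6667, -0.6667).
r_{12} = e_1·v_2 = 1.0000.
u_2 = v_2 − 1.0000·e_1 = (3.0000, 2.6667, -1.6667, -0.3333).
r_{22} = ‖u_2‖ = 4.3589.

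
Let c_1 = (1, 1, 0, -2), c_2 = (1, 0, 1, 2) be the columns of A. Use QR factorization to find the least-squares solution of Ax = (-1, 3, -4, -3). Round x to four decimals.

c_1 = (1, 1, 0, -2); ‖c_1‖ = 2.4495, so e_1 = (0.4082, 0.4082, 0.0000, -0.8165).
e_1·c_2 = 0.4082·1 + 0.4082·0 + 0.0000·1 + (-0.8165)·2 = -1.2247.
u_2 = c_2 + 1.2247·e_1 = (1.5000, 0.5000, 1.0000, 1.0000).
‖u_2‖ = 2.1213, so e_2 = (0.7071, 0.2357, 0.4714, 0.4714).
Qᵀb = (3.2660, -3.2998).
Back-substitute: x_2 = -3.2998/2.1213 = -1.5556.
x_1 = (3.2660 + 1.2247·(-1.5556))/2.4495 = 0.5556.

x = (0.5556, -1.5556)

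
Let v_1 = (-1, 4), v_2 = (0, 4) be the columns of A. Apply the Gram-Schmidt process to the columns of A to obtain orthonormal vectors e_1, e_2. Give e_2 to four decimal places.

e_2 = (0.9701, 0.2425)

v_1 = (-1, 4); ‖v_1‖ = 4.1231, so e_1 = (-0.2425, 0.9701).
e_1·v_2 = (-0.2425)·0 + 0.9701·4 = 3.8806.
u_2 = v_2 − 3.8806·e_1 = (0.9412, 0.2353).
‖u_2‖ = 0.9701, so e_2 = (0.9701, 0.2425).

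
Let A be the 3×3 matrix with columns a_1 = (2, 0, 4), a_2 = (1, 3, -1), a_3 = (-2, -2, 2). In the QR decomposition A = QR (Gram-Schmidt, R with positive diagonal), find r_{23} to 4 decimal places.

a_1 = (2, 0, 4); ‖a_1‖ = 4.4721, so q_1 = (0.4472, 0.0000, 0.8944).
q_1·a_2 = 0.4472·1 + 0.0000·3 + 0.8944·(-1) = -0.4472.
u_2 = a_2 + 0.4472·q_1 = (1.2000, 3.0000, -0.6000).
‖u_2‖ = 3.2863, so q_2 = (0.3651, 0.9129, -0.1826).
r_{23} = q_2·a_3 = -2.9212.

r_{23} = -2.9212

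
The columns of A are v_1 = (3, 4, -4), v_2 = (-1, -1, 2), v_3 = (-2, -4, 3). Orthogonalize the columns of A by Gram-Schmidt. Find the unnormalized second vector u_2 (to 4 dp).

v_1 = (3, 4, -4); ‖v_1‖ = 6.4031, so e_1 = (0.4685, 0.6247, -0.6247).
e_1·v_2 = 0.4685·(-1) + 0.6247·(-1) + (-0.6247)·2 = -2.3426.
u_2 = v_2 + 2.3426·e_1 = (0.0976, 0.4634, 0.5366).

u_2 = (0.0976, 0.4634, 0.5366)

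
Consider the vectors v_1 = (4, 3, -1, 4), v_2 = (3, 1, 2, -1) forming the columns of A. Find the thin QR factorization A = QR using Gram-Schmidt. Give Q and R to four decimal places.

Q = [[0.6172, 0.5927], [0.4629, 0.0988], [-0.1543, 0.6125], [0.6172, -0.5137]], R = [[6.4807, 1.3887], [0.0000, 3.6154]]

q_1 = v_1/‖v_1‖ = (4, 3, -1, 4)/6.4807 = (0.6172, 0.4629, -0.1543, 0.6172).
r_{12} = q_1·v_2 = 1.3887.
u_2 = v_2 − 1.3887·q_1 = (2.1429, 0.3571, 2.2143, -1.8571).
‖u_2‖ = 3.6154, so q_2 = (0.5927, 0.0988, 0.6125, -0.5137).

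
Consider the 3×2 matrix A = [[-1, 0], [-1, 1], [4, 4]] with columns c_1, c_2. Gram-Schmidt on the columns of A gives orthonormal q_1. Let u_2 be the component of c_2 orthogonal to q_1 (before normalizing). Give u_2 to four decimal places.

u_2 = (0.8333, 1.8333, 0.6667)

q_1 = c_1/‖c_1‖ = (-1, -1, 4)/4.2426 = (-0.2357, -0.2357, 0.9428).
r_{12} = q_1·c_2 = 3.5355.
u_2 = c_2 − 3.5355·q_1 = (0.8333, 1.8333, 0.6667).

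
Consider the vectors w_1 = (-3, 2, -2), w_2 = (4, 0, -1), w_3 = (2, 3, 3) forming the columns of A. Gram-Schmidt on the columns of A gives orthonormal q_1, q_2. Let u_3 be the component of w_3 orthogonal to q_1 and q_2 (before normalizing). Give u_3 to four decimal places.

w_1 = (-3, 2, -2); ‖w_1‖ = 4.1231, so q_1 = (-0.7276, 0.4851, -0.4851).
q_1·w_2 = (-0.7276)·4 + 0.4851·0 + (-0.4851)·(-1) = -2.4254.
u_2 = w_2 + 2.4254·q_1 = (2.2353, 1.1765, -2.1765).
‖u_2‖ = 3.3343, so q_2 = (0.6704, 0.3528, -0.6527).
q_1·w_3 = (-0.7276)·2 + 0.4851·3 + (-0.4851)·3 = -1.4552; q_2·w_3 = 0.6704·2 + 0.3528·3 + (-0.6527)·3 = 0.4410.
u_3 = w_3 + 1.4552·q_1 − 0.4410·q_2 = (0.6455, 3.5503, 2.5820).

u_3 = (0.6455, 3.5503, 2.5820)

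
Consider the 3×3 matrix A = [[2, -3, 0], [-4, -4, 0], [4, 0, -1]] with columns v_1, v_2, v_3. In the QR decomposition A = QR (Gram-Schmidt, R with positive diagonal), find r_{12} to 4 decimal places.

r_{12} = 1.6667

q_1 = v_1/‖v_1‖ = (2, -4, 4)/6.0000 = (0.3333, -0.6667, 0.6667).
r_{12} = q_1·v_2 = 1.6667.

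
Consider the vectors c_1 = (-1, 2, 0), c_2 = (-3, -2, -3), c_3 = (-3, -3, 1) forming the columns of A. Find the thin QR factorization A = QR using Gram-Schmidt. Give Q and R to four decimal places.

Q = [[-0.4472, -0.6854, -0.5747], [0.8944, -0.3427, -0.2873], [0.0000, -0.6425, 0.7663]], R = [[2.2361, -0.4472, -1.3416], [0.0000, 4.6690, 2.4416], [0.0000, 0.0000, 3.3524]]

q_1 = c_1/‖c_1‖ = (-1, 2, 0)/2.2361 = (-0.4472, 0.8944, 0.0000).
r_{12} = q_1·c_2 = -0.4472.
u_2 = c_2 + 0.4472·q_1 = (-3.2000, -1.6000, -3.0000).
‖u_2‖ = 4.6690, so q_2 = (-0.6854, -0.3427, -0.6425).
r_{13} = q_1·c_3 = -1.3416; r_{23} = q_2·c_3 = 2.4416.
u_3 = c_3 + 1.3416·q_1 − 2.4416·q_2 = (-1.9266, -0.9633, 2.5688).
‖u_3‖ = 3.3524, so q_3 = (-0.5747, -0.2873, 0.7663).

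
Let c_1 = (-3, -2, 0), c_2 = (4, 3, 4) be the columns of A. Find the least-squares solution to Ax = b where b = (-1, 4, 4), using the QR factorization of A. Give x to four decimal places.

x = (1.0861, 1.0622)

q_1 = c_1/‖c_1‖ = (-3, -2, 0)/3.6056 = (-0.8321, -0.5547, 0.0000).
r_{12} = q_1·c_2 = -4.9923.
u_2 = c_2 + 4.9923·q_1 = (-0.1538, 0.2308, 4.0000).
‖u_2‖ = 4.0096, so q_2 = (-0.0384, 0.0576, 0.9976).
Qᵀb = (-1.3868, 4.2590).
Back-substitute: x_2 = 4.2590/4.0096 = 1.0622.
x_1 = (-1.3868 + 4.9923·1.0622)/3.6056 = 1.0861.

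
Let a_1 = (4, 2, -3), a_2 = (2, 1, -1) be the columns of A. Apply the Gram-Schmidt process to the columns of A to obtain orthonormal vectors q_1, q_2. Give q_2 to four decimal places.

a_1 = (4, 2, -3); ‖a_1‖ = 5.3852, so q_1 = (0.7428, 0.3714, -0.5571).
q_1·a_2 = 0.7428·2 + 0.3714·1 + (-0.5571)·(-1) = 2.4140.
u_2 = a_2 − 2.4140·q_1 = (0.2069, 0.1034, 0.3448).
‖u_2‖ = 0.4152, so q_2 = (0.4983, 0.2491, 0.8305).

q_2 = (0.4983, 0.2491, 0.8305)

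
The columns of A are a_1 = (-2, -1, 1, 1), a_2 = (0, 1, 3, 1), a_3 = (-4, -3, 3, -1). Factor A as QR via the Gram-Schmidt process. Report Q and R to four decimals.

a_1 = (-2, -1, 1, 1); ‖a_1‖ = 2.6458, so q_1 = (-0.7559, -0.3780, 0.3780, 0.3780).
q_1·a_2 = (-0.7559)·0 + (-0.3780)·1 + 0.3780·3 + 0.3780·1 = 1.1339.
u_2 = a_2 − 1.1339·q_1 = (0.8571, 1.4286, 2.5714, 0.5714).
‖u_2‖ = 3.1168, so q_2 = (0.2750, 0.4583, 0.8250, 0.1833).
q_1·a_3 = (-0.7559)·(-4) + (-0.3780)·(-3) + 0.3780·3 + 0.3780·(-1) = 4.9135; q_2·a_3 = 0.2750·(-4) + 0.4583·(-3) + 0.8250·3 + 0.1833·(-1) = -0.1833.
u_3 = a_3 − 4.9135·q_1 + 0.1833·q_2 = (-0.2353, -1.0588, 1.2941, -2.8235).
‖u_3‖ = 3.2899, so q_3 = (-0.0715, -0.3218, 0.3934, -0.8582).

Q = [[-0.7559, 0.2750, -0.0715], [-0.3780, 0.4583, -0.3218], [0.3780, 0.8250, 0.3934], [0.3780, 0.1833, -0.8582]], R = [[2.6458, 1.1339, 4.9135], [0.0000, 3.1168, -0.1833], [0.0000, 0.0000, 3.2899]]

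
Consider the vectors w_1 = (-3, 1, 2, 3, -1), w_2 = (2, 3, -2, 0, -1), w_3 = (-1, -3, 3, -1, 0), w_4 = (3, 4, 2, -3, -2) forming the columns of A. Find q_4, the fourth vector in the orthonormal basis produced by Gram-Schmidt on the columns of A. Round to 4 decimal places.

q_1 = w_1/‖w_1‖ = (-3, 1, 2, 3, -1)/4.8990 = (-0.6124, 0.2041, 0.4082, 0.6124, -0.2041).
r_{12} = q_1·w_2 = -1.2247.
u_2 = w_2 + 1.2247·q_1 = (1.2500, 3.2500, -1.5000, 0.7500, -1.2500).
‖u_2‖ = 4.0620, so q_2 = (0.3077, 0.8001, -0.3693, 0.1846, -0.3077).
r_{13} = q_1·w_3 = 0.6124; r_{23} = q_2·w_3 = -4.0005.
u_3 = w_3 − 0.6124·q_1 + 4.0005·q_2 = (0.6061, 0.0758, 1.2727, -0.6364, -1.1061).
‖u_3‖ = 1.9029, so q_3 = (0.3185, 0.0398, 0.6688, -0.3344, -0.5812).
r_{14} = q_1·w_4 = -1.6330; r_{24} = q_2·w_4 = 3.4466; r_{34} = q_3·w_4 = 4.6180.
u_4 = w_4 + 1.6330·q_1 − 3.4466·q_2 − 4.6180·q_3 = (-0.5314, 1.3919, 0.8508, -1.0921, 1.4114).
‖u_4‖ = 2.4755, so q_4 = (-0.2147, 0.5623, 0.3437, -0.4411, 0.5702).

q_4 = (-0.2147, 0.5623, 0.3437, -0.4411, 0.5702)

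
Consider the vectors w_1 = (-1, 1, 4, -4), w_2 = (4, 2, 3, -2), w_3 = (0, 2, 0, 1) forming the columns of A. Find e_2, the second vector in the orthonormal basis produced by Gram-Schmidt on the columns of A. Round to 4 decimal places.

w_1 = (-1, 1, 4, -4); ‖w_1‖ = 5.8310, so e_1 = (-0.1715, 0.1715, 0.6860, -0.6860).
e_1·w_2 = (-0.1715)·4 + 0.1715·2 + 0.6860·3 + (-0.6860)·(-2) = 3.0870.
u_2 = w_2 − 3.0870·e_1 = (4.5294, 1.4706, 0.8824, 0.1176).
‖u_2‖ = 4.8446, so e_2 = (0.9349, 0.3035, 0.1821, 0.0243).

e_2 = (0.9349, 0.3035, 0.1821, 0.0243)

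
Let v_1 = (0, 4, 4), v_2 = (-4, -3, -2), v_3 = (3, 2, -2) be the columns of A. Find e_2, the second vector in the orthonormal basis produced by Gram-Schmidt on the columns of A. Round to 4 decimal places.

e_1 = v_1/‖v_1‖ = (0, 4, 4)/5.6569 = (0.0000, 0.7071, 0.7071).
r_{12} = e_1·v_2 = -3.5355.
u_2 = v_2 + 3.5355·e_1 = (-4.0000, -0.5000, 0.5000).
‖u_2‖ = 4.0620, so e_2 = (-0.9847, -0.1231, 0.1231).

e_2 = (-0.9847, -0.1231, 0.1231)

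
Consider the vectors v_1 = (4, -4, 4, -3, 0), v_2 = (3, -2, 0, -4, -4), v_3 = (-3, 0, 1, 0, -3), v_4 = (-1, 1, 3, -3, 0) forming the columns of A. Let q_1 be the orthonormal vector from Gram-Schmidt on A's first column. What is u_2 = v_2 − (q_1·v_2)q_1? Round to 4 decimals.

v_1 = (4, -4, 4, -3, 0); ‖v_1‖ = 7.5498, so q_1 = (0.5298, -0.5298, 0.5298, -0.3974, 0.0000).
q_1·v_2 = 0.5298·3 + (-0.5298)·(-2) + 0.5298·0 + (-0.3974)·(-4) + 0.0000·(-4) = 4.2385.
u_2 = v_2 − 4.2385·q_1 = (0.7544, 0.2456, -2.2456, -2.3158, -4.0000).

u_2 = (0.7544, 0.2456, -2.2456, -2.3158, -4.0000)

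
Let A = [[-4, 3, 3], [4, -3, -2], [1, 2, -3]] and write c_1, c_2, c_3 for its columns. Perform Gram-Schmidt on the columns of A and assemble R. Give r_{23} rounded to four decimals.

c_1 = (-4, 4, 1); ‖c_1‖ = 5.7446, so q_1 = (-0.6963, 0.6963, 0.1741).
q_1·c_2 = (-0.6963)·3 + 0.6963·(-3) + 0.1741·2 = -3.8297.
u_2 = c_2 + 3.8297·q_1 = (0.3333, -0.3333, 2.6667).
‖u_2‖ = 2.7080, so q_2 = (0.1231, -0.1231, 0.9847).
r_{23} = q_2·c_3 = -2.3387.

r_{23} = -2.3387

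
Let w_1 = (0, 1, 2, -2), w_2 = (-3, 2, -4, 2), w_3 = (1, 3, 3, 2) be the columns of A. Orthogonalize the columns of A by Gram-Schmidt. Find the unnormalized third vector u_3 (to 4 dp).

w_1 = (0, 1, 2, -2); ‖w_1‖ = 3.0000, so q_1 = (0.0000, 0.3333, 0.6667, -0.6667).
q_1·w_2 = 0.0000·(-3) + 0.3333·2 + 0.6667·(-4) + (-0.6667)·2 = -3.3333.
u_2 = w_2 + 3.3333·q_1 = (-3.0000, 3.1111, -1.7778, -0.2222).
‖u_2‖ = 4.6786, so q_2 = (-0.6412, 0.6650, -0.3800, -0.0475).
q_1·w_3 = 0.0000·1 + 0.3333·3 + 0.6667·3 + (-0.6667)·2 = 1.6667; q_2·w_3 = (-0.6412)·1 + 0.6650·3 + (-0.3800)·3 + (-0.0475)·2 = 0.1187.
u_3 = w_3 − 1.6667·q_1 − 0.1187·q_2 = (1.0761, 2.3655, 1.9340, 3.1168).

u_3 = (1.0761, 2.3655, 1.9340, 3.1168)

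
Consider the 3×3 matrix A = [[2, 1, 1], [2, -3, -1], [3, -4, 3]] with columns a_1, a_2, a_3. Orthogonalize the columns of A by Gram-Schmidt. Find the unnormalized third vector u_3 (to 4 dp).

a_1 = (2, 2, 3); ‖a_1‖ = 4.1231, so q_1 = (0.4851, 0.4851, 0.7276).
q_1·a_2 = 0.4851·1 + 0.4851·(-3) + 0.7276·(-4) = -3.8806.
u_2 = a_2 + 3.8806·q_1 = (2.8824, -1.1176, -1.1765).
‖u_2‖ = 3.3077, so q_2 = (0.8714, -0.3379, -0.3557).
q_1·a_3 = 0.4851·1 + 0.4851·(-1) + 0.7276·3 = 2.1828; q_2·a_3 = 0.8714·1 + (-0.3379)·(-1) + (-0.3557)·3 = 0.1423.
u_3 = a_3 − 2.1828·q_1 − 0.1423·q_2 = (-0.1828, -2.0108, 1.4624).

u_3 = (-0.1828, -2.0108, 1.4624)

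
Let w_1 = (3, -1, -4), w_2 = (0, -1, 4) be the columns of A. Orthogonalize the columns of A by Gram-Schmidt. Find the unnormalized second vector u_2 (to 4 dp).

w_1 = (3, -1, -4); ‖w_1‖ = 5.0990, so q_1 = (0.5883, -0.1961, -0.7845).
q_1·w_2 = 0.5883·0 + (-0.1961)·(-1) + (-0.7845)·4 = -2.9417.
u_2 = w_2 + 2.9417·q_1 = (1.7308, -1.5769, 1.6923).

u_2 = (1.7308, -1.5769, 1.6923)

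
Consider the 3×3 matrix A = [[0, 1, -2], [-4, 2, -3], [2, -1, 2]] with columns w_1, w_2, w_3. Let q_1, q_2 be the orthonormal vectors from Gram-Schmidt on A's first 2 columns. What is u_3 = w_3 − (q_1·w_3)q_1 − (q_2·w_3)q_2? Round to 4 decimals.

u_3 = (0.0000, 0.2000, 0.4000)

q_1 = w_1/‖w_1‖ = (0, -4, 2)/4.4721 = (0.0000, -0.8944, 0.4472).
r_{12} = q_1·w_2 = -2.2361.
u_2 = w_2 + 2.2361·q_1 = (1.0000, 0.0000, 0.0000).
‖u_2‖ = 1.0000, so q_2 = (1.0000, 0.0000, 0.0000).
r_{13} = q_1·w_3 = 3.5777; r_{23} = q_2·w_3 = -2.0000.
u_3 = w_3 − 3.5777·q_1 + 2.0000·q_2 = (0.0000, 0.2000, 0.4000).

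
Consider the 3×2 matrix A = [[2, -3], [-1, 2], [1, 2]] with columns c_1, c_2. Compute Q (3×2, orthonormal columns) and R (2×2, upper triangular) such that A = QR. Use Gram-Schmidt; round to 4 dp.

Q = [[0.8165, -0.3015], [-0.4082, 0.3015], [0.4082, 0.9045]], R = [[2.4495, -2.4495], [0.0000, 3.3166]]

e_1 = c_1/‖c_1‖ = (2, -1, 1)/2.4495 = (0.8165, -0.4082, 0.4082).
r_{12} = e_1·c_2 = -2.4495.
u_2 = c_2 + 2.4495·e_1 = (-1.0000, 1.0000, 3.0000).
‖u_2‖ = 3.3166, so e_2 = (-0.3015, 0.3015, 0.9045).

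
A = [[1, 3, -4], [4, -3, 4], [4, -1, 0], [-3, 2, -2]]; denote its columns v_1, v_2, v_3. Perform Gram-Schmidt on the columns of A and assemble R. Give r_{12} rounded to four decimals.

q_1 = v_1/‖v_1‖ = (1, 4, 4, -3)/6.4807 = (0.1543, 0.6172, 0.6172, -0.4629).
r_{12} = q_1·v_2 = -2.9318.

r_{12} = -2.9318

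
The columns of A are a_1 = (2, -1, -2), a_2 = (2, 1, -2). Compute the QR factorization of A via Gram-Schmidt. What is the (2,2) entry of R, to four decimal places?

a_1 = (2, -1, -2); ‖a_1‖ = 3.0000, so e_1 = (0.6667, -0.3333, -0.6667).
e_1·a_2 = 0.6667·2 + (-0.3333)·1 + (-0.6667)·(-2) = 2.3333.
u_2 = a_2 − 2.3333·e_1 = (0.4444, 1.7778, -0.4444).
r_{22} = ‖u_2‖ = 1.8856.

r_{22} = 1.8856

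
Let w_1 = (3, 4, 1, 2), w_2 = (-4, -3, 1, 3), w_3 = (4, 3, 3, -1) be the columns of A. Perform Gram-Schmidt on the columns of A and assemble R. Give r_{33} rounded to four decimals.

w_1 = (3, 4, 1, 2); ‖w_1‖ = 5.4772, so q_1 = (0.5477, 0.7303, 0.1826, 0.3651).
q_1·w_2 = 0.5477·(-4) + 0.7303·(-3) + 0.1826·1 + 0.3651·3 = -3.1038.
u_2 = w_2 + 3.1038·q_1 = (-2.3000, -0.7333, 1.5667, 4.1333).
‖u_2‖ = 5.0365, so q_2 = (-0.4567, -0.1456, 0.3111, 0.8207).
q_1·w_3 = 0.5477·4 + 0.7303·3 + 0.1826·3 + 0.3651·(-1) = 4.5644; q_2·w_3 = (-0.4567)·4 + (-0.1456)·3 + 0.3111·3 + 0.8207·(-1) = -2.1510.
u_3 = w_3 − 4.5644·q_1 + 2.1510·q_2 = (0.5177, -0.6465, 2.8357, -0.9014).
r_{33} = ‖u_3‖ = 3.0887.

r_{33} = 3.0887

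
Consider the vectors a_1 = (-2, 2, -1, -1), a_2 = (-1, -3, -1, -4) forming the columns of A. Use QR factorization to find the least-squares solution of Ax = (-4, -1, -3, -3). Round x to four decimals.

x = (1.1227, 0.7732)

a_1 = (-2, 2, -1, -1); ‖a_1‖ = 3.1623, so e_1 = (-0.6325, 0.6325, -0.3162, -0.3162).
e_1·a_2 = (-0.6325)·(-1) + 0.6325·(-3) + (-0.3162)·(-1) + (-0.3162)·(-4) = 0.3162.
u_2 = a_2 − 0.3162·e_1 = (-0.8000, -3.2000, -0.9000, -3.9000).
‖u_2‖ = 5.1865, so e_2 = (-0.1542, -0.6170, -0.1735, -0.7519).
Qᵀb = (3.7947, 4.0104).
Back-substitute: x_2 = 4.0104/5.1865 = 0.7732.
x_1 = (3.7947 − 0.3162·0.7732)/3.1623 = 1.1227.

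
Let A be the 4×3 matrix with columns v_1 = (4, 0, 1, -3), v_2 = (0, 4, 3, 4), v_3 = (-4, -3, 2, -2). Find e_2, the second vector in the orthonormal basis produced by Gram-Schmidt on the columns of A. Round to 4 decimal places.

e_2 = (0.2250, 0.6499, 0.5436, 0.4812)

v_1 = (4, 0, 1, -3); ‖v_1‖ = 5.0990, so e_1 = (0.7845, 0.0000, 0.1961, -0.5883).
e_1·v_2 = 0.7845·0 + 0.0000·4 + 0.1961·3 + (-0.5883)·4 = -1.7650.
u_2 = v_2 + 1.7650·e_1 = (1.3846, 4.0000, 3.3462, 2.9615).
‖u_2‖ = 6.1550, so e_2 = (0.2250, 0.6499, 0.5436, 0.4812).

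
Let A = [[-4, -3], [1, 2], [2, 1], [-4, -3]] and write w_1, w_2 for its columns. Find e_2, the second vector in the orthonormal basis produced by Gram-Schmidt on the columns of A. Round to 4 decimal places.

w_1 = (-4, 1, 2, -4); ‖w_1‖ = 6.0828, so e_1 = (-0.6576, 0.1644, 0.3288, -0.6576).
e_1·w_2 = (-0.6576)·(-3) + 0.1644·2 + 0.3288·1 + (-0.6576)·(-3) = 4.6032.
u_2 = w_2 − 4.6032·e_1 = (0.0270, 1.2432, -0.5135, 0.0270).
‖u_2‖ = 1.3457, so e_2 = (0.0201, 0.9239, -0.3816, 0.0201).

e_2 = (0.0201, 0.9239, -0.3816, 0.0201)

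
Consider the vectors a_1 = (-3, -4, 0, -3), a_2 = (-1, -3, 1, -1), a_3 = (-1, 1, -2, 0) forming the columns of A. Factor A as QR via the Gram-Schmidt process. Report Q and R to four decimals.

Q = [[-0.5145, 0.3742, -0.2503], [-0.6860, -0.5614, -0.3413], [0.0000, 0.6362, -0.5688], [-0.5145, 0.3742, 0.7053]], R = [[5.8310, 3.0870, -0.1715], [0.0000, 1.5718, -2.2080], [0.0000, 0.0000, 1.0465]]

e_1 = a_1/‖a_1‖ = (-3, -4, 0, -3)/5.8310 = (-0.5145, -0.6860, 0.0000, -0.5145).
r_{12} = e_1·a_2 = 3.0870.
u_2 = a_2 − 3.0870·e_1 = (0.5882, -0.8824, 1.0000, 0.5882).
‖u_2‖ = 1.5718, so e_2 = (0.3742, -0.5614, 0.6362, 0.3742).
r_{13} = e_1·a_3 = -0.1715; r_{23} = e_2·a_3 = -2.2080.
u_3 = a_3 + 0.1715·e_1 + 2.2080·e_2 = (-0.2619, -0.3571, -0.5952, 0.7381).
‖u_3‖ = 1.0465, so e_3 = (-0.2503, -0.3413, -0.5688, 0.7053).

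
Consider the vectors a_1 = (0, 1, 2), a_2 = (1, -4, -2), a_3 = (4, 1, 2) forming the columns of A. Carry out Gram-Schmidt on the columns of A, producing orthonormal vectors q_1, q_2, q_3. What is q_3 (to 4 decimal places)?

q_3 = (0.9370, 0.3123, -0.1562)

q_1 = a_1/‖a_1‖ = (0, 1, 2)/2.2361 = (0.0000, 0.4472, 0.8944).
r_{12} = q_1·a_2 = -3.5777.
u_2 = a_2 + 3.5777·q_1 = (1.0000, -2.4000, 1.2000).
‖u_2‖ = 2.8636, so q_2 = (0.3492, -0.8381, 0.4191).
r_{13} = q_1·a_3 = 2.2361; r_{23} = q_2·a_3 = 1.3969.
u_3 = a_3 − 2.2361·q_1 − 1.3969·q_2 = (3.5122, 1.1707, -0.5854).
‖u_3‖ = 3.7482, so q_3 = (0.9370, 0.3123, -0.1562).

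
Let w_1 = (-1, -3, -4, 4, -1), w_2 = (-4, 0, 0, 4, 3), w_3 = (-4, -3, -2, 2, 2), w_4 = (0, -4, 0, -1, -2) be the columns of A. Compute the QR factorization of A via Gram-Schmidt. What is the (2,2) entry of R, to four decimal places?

r_{22} = 5.8548

w_1 = (-1, -3, -4, 4, -1); ‖w_1‖ = 6.5574, so e_1 = (-0.1525, -0.4575, -0.6100, 0.6100, -0.1525).
e_1·w_2 = (-0.1525)·(-4) + (-0.4575)·0 + (-0.6100)·0 + 0.6100·4 + (-0.1525)·3 = 2.5925.
u_2 = w_2 − 2.5925·e_1 = (-3.6047, 1.1860, 1.5814, 2.4186, 3.3953).
r_{22} = ‖u_2‖ = 5.8548.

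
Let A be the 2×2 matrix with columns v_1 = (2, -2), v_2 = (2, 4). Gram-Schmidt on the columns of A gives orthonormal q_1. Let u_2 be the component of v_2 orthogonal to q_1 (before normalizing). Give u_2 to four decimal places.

v_1 = (2, -2); ‖v_1‖ = 2.8284, so q_1 = (0.7071, -0.7071).
q_1·v_2 = 0.7071·2 + (-0.7071)·4 = -1.4142.
u_2 = v_2 + 1.4142·q_1 = (3.0000, 3.0000).

u_2 = (3.0000, 3.0000)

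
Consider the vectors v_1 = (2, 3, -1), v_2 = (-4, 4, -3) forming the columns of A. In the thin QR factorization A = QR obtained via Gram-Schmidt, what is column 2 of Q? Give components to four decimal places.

q_2 = (-0.8165, 0.4082, -0.4082)

q_1 = v_1/‖v_1‖ = (2, 3, -1)/3.7417 = (0.5345, 0.8018, -0.2673).
r_{12} = q_1·v_2 = 1.8708.
u_2 = v_2 − 1.8708·q_1 = (-5.0000, 2.5000, -2.5000).
‖u_2‖ = 6.1237, so q_2 = (-0.8165, 0.4082, -0.4082).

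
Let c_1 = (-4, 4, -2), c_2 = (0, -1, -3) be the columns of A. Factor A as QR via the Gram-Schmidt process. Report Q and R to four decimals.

Q = [[-0.6667, 0.0707], [0.6667, -0.3887], [-0.3333, -0.9187]], R = [[6.0000, 0.3333], [0.0000, 3.1447]]

c_1 = (-4, 4, -2); ‖c_1‖ = 6.0000, so e_1 = (-0.6667, 0.6667, -0.3333).
e_1·c_2 = (-0.6667)·0 + 0.6667·(-1) + (-0.3333)·(-3) = 0.3333.
u_2 = c_2 − 0.3333·e_1 = (0.2222, -1.2222, -2.8889).
‖u_2‖ = 3.1447, so e_2 = (0.0707, -0.3887, -0.9187).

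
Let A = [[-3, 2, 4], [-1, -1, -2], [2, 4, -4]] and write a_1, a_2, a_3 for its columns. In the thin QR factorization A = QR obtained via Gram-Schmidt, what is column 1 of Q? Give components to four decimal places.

q_1 = (-0.8018, -0.2673, 0.5345)

q_1 = a_1/‖a_1‖ = (-3, -1, 2)/3.7417 = (-0.8018, -0.2673, 0.5345).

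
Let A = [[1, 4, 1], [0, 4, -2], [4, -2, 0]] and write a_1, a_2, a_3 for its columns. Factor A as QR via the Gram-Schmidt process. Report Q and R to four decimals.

a_1 = (1, 0, 4); ‖a_1‖ = 4.1231, so q_1 = (0.2425, 0.0000, 0.9701).
q_1·a_2 = 0.2425·4 + 0.0000·4 + 0.9701·(-2) = -0.9701.
u_2 = a_2 + 0.9701·q_1 = (4.2353, 4.0000, -1.0588).
‖u_2‖ = 5.9210, so q_2 = (0.7153, 0.6756, -0.1788).
q_1·a_3 = 0.2425·1 + 0.0000·(-2) + 0.9701·0 = 0.2425; q_2·a_3 = 0.7153·1 + 0.6756·(-2) + (-0.1788)·0 = -0.6358.
u_3 = a_3 − 0.2425·q_1 + 0.6358·q_2 = (1.3960, -1.5705, -0.3490).
‖u_3‖ = 2.1300, so q_3 = (0.6554, -0.7373, -0.1638).

Q = [[0.2425, 0.7153, 0.6554], [0.0000, 0.6756, -0.7373], [0.9701, -0.1788, -0.1638]], R = [[4.1231, -0.9701, 0.2425], [0.0000, 5.9210, -0.6358], [0.0000, 0.0000, 2.1300]]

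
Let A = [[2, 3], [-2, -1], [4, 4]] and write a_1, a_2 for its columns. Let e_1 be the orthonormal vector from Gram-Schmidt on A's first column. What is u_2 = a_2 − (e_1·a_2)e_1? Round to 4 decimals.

u_2 = (1.0000, 1.0000, 0.0000)

a_1 = (2, -2, 4); ‖a_1‖ = 4.8990, so e_1 = (0.4082, -0.4082, 0.8165).
e_1·a_2 = 0.4082·3 + (-0.4082)·(-1) + 0.8165·4 = 4.8990.
u_2 = a_2 − 4.8990·e_1 = (1.0000, 1.0000, 0.0000).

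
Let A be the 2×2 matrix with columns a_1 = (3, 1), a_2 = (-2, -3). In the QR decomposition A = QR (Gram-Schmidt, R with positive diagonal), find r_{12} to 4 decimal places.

q_1 = a_1/‖a_1‖ = (3, 1)/3.1623 = (0.9487, 0.3162).
r_{12} = q_1·a_2 = -2.8460.

r_{12} = -2.8460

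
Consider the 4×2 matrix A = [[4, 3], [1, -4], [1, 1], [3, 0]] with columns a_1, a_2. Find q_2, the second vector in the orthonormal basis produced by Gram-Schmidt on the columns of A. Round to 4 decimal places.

q_1 = a_1/‖a_1‖ = (4, 1, 1, 3)/5.1962 = (0.7698, 0.1925, 0.1925, 0.5774).
r_{12} = q_1·a_2 = 1.7321.
u_2 = a_2 − 1.7321·q_1 = (1.6667, -4.3333, 0.6667, -1.0000).
‖u_2‖ = 4.7958, so q_2 = (0.3475, -0.9036, 0.1390, -0.2085).

q_2 = (0.3475, -0.9036, 0.1390, -0.2085)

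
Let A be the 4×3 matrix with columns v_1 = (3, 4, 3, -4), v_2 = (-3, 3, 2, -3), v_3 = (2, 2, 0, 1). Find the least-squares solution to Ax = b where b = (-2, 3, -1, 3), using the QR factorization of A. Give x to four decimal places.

x = (-1.0000, 1.0000, 2.0000)

v_1 = (3, 4, 3, -4); ‖v_1‖ = 7.0711, so q_1 = (0.4243, 0.5657, 0.4243, -0.5657).
q_1·v_2 = 0.4243·(-3) + 0.5657·3 + 0.4243·2 + (-0.5657)·(-3) = 2.9698.
u_2 = v_2 − 2.9698·q_1 = (-4.2600, 1.3200, 0.7400, -1.3200).
‖u_2‖ = 4.7096, so q_2 = (-0.9045, 0.2803, 0.1571, -0.2803).
q_1·v_3 = 0.4243·2 + 0.5657·2 + 0.4243·0 + (-0.5657)·1 = 1.4142; q_2·v_3 = (-0.9045)·2 + 0.2803·2 + 0.1571·0 + (-0.2803)·1 = -1.5288.
u_3 = v_3 − 1.4142·q_1 + 1.5288·q_2 = (0.0171, 1.6285, -0.3598, 1.3715).
‖u_3‖ = 2.1593, so q_3 = (0.0079, 0.7542, -0.1666, 0.6351).
Qᵀb = (-1.2728, 1.6520, 4.3187).
Back-substitute: x_3 = 4.3187/2.1593 = 2.0000.
x_2 = (1.6520 + 1.5288·2.0000)/4.7096 = 1.0000.
x_1 = (-1.2728 − 2.9698·1.0000 − 1.4142·2.0000)/7.0711 = -1.0000.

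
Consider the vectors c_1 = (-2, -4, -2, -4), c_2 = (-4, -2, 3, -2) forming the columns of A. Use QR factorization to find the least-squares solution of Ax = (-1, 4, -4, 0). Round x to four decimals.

c_1 = (-2, -4, -2, -4); ‖c_1‖ = 6.3246, so q_1 = (-0.3162, -0.6325, -0.3162, -0.6325).
q_1·c_2 = (-0.3162)·(-4) + (-0.6325)·(-2) + (-0.3162)·3 + (-0.6325)·(-2) = 2.8460.
u_2 = c_2 − 2.8460·q_1 = (-3.1000, -0.2000, 3.9000, -0.2000).
‖u_2‖ = 4.9900, so q_2 = (-0.6212, -0.0401, 0.7816, -0.0401).
Qᵀb = (-0.9487, -2.6653).
Back-substitute: x_2 = -2.6653/4.9900 = -0.5341.
x_1 = (-0.9487 − 2.8460·(-0.5341))/6.3246 = 0.0904.

x = (0.0904, -0.5341)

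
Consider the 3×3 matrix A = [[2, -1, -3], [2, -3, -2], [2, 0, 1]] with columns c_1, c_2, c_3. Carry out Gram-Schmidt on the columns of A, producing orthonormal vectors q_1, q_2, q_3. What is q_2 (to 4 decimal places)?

q_1 = c_1/‖c_1‖ = (2, 2, 2)/3.4641 = (0.5774, 0.5774, 0.5774).
r_{12} = q_1·c_2 = -2.3094.
u_2 = c_2 + 2.3094·q_1 = (0.3333, -1.6667, 1.3333).
‖u_2‖ = 2.1602, so q_2 = (0.1543, -0.7715, 0.6172).

q_2 = (0.1543, -0.7715, 0.6172)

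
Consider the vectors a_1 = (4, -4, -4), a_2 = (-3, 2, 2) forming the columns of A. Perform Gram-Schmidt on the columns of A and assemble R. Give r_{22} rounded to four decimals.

r_{22} = 0.8165

e_1 = a_1/‖a_1‖ = (4, -4, -4)/6.9282 = (0.5774, -0.5774, -0.5774).
r_{12} = e_1·a_2 = -4.0415.
u_2 = a_2 + 4.0415·e_1 = (-0.6667, -0.3333, -0.3333).
r_{22} = ‖u_2‖ = 0.8165.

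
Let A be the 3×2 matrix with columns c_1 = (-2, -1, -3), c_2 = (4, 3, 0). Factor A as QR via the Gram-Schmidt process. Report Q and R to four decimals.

Q = [[-0.5345, 0.6005], [-0.2673, 0.5475], [-0.8018, -0.5828]], R = [[3.7417, -2.9399], [0.0000, 4.0444]]

c_1 = (-2, -1, -3); ‖c_1‖ = 3.7417, so q_1 = (-0.5345, -0.2673, -0.8018).
q_1·c_2 = (-0.5345)·4 + (-0.2673)·3 + (-0.8018)·0 = -2.9399.
u_2 = c_2 + 2.9399·q_1 = (2.4286, 2.2143, -2.3571).
‖u_2‖ = 4.0444, so q_2 = (0.6005, 0.5475, -0.5828).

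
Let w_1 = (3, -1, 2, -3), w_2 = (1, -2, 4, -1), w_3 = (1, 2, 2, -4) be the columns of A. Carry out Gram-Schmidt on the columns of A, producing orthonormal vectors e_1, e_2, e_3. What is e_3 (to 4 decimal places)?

w_1 = (3, -1, 2, -3); ‖w_1‖ = 4.7958, so e_1 = (0.6255, -0.2085, 0.4170, -0.6255).
e_1·w_2 = 0.6255·1 + (-0.2085)·(-2) + 0.4170·4 + (-0.6255)·(-1) = 3.3362.
u_2 = w_2 − 3.3362·e_1 = (-1.0870, -1.3043, 2.6087, 1.0870).
‖u_2‖ = 3.2969, so e_2 = (-0.3297, -0.3956, 0.7913, 0.3297).
e_1·w_3 = 0.6255·1 + (-0.2085)·2 + 0.4170·2 + (-0.6255)·(-4) = 3.5447; e_2·w_3 = (-0.3297)·1 + (-0.3956)·2 + 0.7913·2 + 0.3297·(-4) = -0.8572.
u_3 = w_3 − 3.5447·e_1 + 0.8572·e_2 = (-1.5000, 2.4000, 1.2000, -1.5000).
‖u_3‖ = 3.4205, so e_3 = (-0.4385, 0.7016, 0.3508, -0.4385).

e_3 = (-0.4385, 0.7016, 0.3508, -0.4385)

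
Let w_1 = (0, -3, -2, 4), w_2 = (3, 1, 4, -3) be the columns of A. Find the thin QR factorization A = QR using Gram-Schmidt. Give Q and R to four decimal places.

Q = [[0.0000, 0.7328], [-0.5571, -0.3369], [-0.3714, 0.5896], [0.7428, 0.0421]], R = [[5.3852, -4.2710], [0.0000, 4.0937]]

w_1 = (0, -3, -2, 4); ‖w_1‖ = 5.3852, so e_1 = (0.0000, -0.5571, -0.3714, 0.7428).
e_1·w_2 = 0.0000·3 + (-0.5571)·1 + (-0.3714)·4 + 0.7428·(-3) = -4.2710.
u_2 = w_2 + 4.2710·e_1 = (3.0000, -1.3793, 2.4138, 0.1724).
‖u_2‖ = 4.0937, so e_2 = (0.7328, -0.3369, 0.5896, 0.0421).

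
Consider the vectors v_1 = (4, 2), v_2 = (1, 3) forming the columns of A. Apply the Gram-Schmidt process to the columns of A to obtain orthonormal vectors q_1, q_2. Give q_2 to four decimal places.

v_1 = (4, 2); ‖v_1‖ = 4.4721, so q_1 = (0.8944, 0.4472).
q_1·v_2 = 0.8944·1 + 0.4472·3 = 2.2361.
u_2 = v_2 − 2.2361·q_1 = (-1.0000, 2.0000).
‖u_2‖ = 2.2361, so q_2 = (-0.4472, 0.8944).

q_2 = (-0.4472, 0.8944)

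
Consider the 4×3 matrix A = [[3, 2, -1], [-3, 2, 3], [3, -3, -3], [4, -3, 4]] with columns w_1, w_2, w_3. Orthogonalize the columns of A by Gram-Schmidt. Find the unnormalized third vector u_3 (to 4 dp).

u_3 = (-0.3338, 2.7001, -2.7917, 4.3693)

w_1 = (3, -3, 3, 4); ‖w_1‖ = 6.5574, so q_1 = (0.4575, -0.4575, 0.4575, 0.6100).
q_1·w_2 = 0.4575·2 + (-0.4575)·2 + 0.4575·(-3) + 0.6100·(-3) = -3.2025.
u_2 = w_2 + 3.2025·q_1 = (3.4651, 0.5349, -1.5349, -1.0465).
‖u_2‖ = 3.9679, so q_2 = (0.8733, 0.1348, -0.3868, -0.2637).
q_1·w_3 = 0.4575·(-1) + (-0.4575)·3 + 0.4575·(-3) + 0.6100·4 = -0.7625; q_2·w_3 = 0.8733·(-1) + 0.1348·3 + (-0.3868)·(-3) + (-0.2637)·4 = -0.3634.
u_3 = w_3 + 0.7625·q_1 + 0.3634·q_2 = (-0.3338, 2.7001, -2.7917, 4.3693).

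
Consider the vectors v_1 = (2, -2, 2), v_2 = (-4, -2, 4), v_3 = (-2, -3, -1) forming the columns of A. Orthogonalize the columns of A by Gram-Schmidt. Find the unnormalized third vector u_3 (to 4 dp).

u_3 = (-0.6538, -2.6154, -1.9615)

v_1 = (2, -2, 2); ‖v_1‖ = 3.4641, so q_1 = (0.5774, -0.5774, 0.5774).
q_1·v_2 = 0.5774·(-4) + (-0.5774)·(-2) + 0.5774·4 = 1.1547.
u_2 = v_2 − 1.1547·q_1 = (-4.6667, -1.3333, 3.3333).
‖u_2‖ = 5.8878, so q_2 = (-0.7926, -0.2265, 0.5661).
q_1·v_3 = 0.5774·(-2) + (-0.5774)·(-3) + 0.5774·(-1) = 0.0000; q_2·v_3 = (-0.7926)·(-2) + (-0.2265)·(-3) + 0.5661·(-1) = 1.6984.
u_3 = v_3 + 0.0000·q_1 − 1.6984·q_2 = (-0.6538, -2.6154, -1.9615).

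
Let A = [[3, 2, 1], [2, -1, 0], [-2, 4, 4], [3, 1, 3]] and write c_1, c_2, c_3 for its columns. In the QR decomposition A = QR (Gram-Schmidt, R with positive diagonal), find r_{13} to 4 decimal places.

r_{13} = 0.7845

e_1 = c_1/‖c_1‖ = (3, 2, -2, 3)/5.0990 = (0.5883, 0.3922, -0.3922, 0.5883).
r_{13} = e_1·c_3 = 0.7845.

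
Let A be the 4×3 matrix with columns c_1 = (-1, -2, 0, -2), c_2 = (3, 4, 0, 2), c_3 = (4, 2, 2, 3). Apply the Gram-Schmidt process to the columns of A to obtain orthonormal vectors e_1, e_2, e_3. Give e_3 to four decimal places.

e_3 = (0.5062, -0.5062, 0.6508, 0.2531)

e_1 = c_1/‖c_1‖ = (-1, -2, 0, -2)/3.0000 = (-0.3333, -0.6667, 0.0000, -0.6667).
r_{12} = e_1·c_2 = -5.0000.
u_2 = c_2 + 5.0000·e_1 = (1.3333, 0.6667, 0.0000, -1.3333).
‖u_2‖ = 2.0000, so e_2 = (0.6667, 0.3333, 0.0000, -0.6667).
r_{13} = e_1·c_3 = -4.6667; r_{23} = e_2·c_3 = 1.3333.
u_3 = c_3 + 4.6667·e_1 − 1.3333·e_2 = (1.5556, -1.5556, 2.0000, 0.7778).
‖u_3‖ = 3.0732, so e_3 = (0.5062, -0.5062, 0.6508, 0.2531).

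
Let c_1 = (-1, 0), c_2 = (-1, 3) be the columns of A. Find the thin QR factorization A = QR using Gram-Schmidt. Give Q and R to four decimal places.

Q = [[-1.0000, 0.0000], [0.0000, 1.0000]], R = [[1.0000, 1.0000], [0.0000, 3.0000]]

c_1 = (-1, 0); ‖c_1‖ = 1.0000, so q_1 = (-1.0000, 0.0000).
q_1·c_2 = (-1.0000)·(-1) + 0.0000·3 = 1.0000.
u_2 = c_2 − 1.0000·q_1 = (0.0000, 3.0000).
‖u_2‖ = 3.0000, so q_2 = (0.0000, 1.0000).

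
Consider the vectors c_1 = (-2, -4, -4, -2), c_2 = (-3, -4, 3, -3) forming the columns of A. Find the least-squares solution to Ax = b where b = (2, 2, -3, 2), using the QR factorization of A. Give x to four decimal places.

x = (0.1995, -0.7486)

e_1 = c_1/‖c_1‖ = (-2, -4, -4, -2)/6.3246 = (-0.3162, -0.6325, -0.6325, -0.3162).
r_{12} = e_1·c_2 = 2.5298.
u_2 = c_2 − 2.5298·e_1 = (-2.2000, -2.4000, 4.6000, -2.2000).
‖u_2‖ = 6.0498, so e_2 = (-0.3636, -0.3967, 0.7604, -0.3636).
Qᵀb = (-0.6325, -4.5291).
Back-substitute: x_2 = -4.5291/6.0498 = -0.7486.
x_1 = (-0.6325 − 2.5298·(-0.7486))/6.3246 = 0.1995.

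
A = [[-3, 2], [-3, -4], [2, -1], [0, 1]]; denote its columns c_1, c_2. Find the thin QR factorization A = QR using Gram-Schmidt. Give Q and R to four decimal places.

Q = [[-0.6396, 0.5519], [-0.6396, -0.7490], [0.4264, -0.2957], [0.0000, 0.2168]], R = [[4.6904, 0.8528], [0.0000, 4.6122]]

c_1 = (-3, -3, 2, 0); ‖c_1‖ = 4.6904, so e_1 = (-0.6396, -0.6396, 0.4264, 0.0000).
e_1·c_2 = (-0.6396)·2 + (-0.6396)·(-4) + 0.4264·(-1) + 0.0000·1 = 0.8528.
u_2 = c_2 − 0.8528·e_1 = (2.5455, -3.4545, -1.3636, 1.0000).
‖u_2‖ = 4.6122, so e_2 = (0.5519, -0.7490, -0.2957, 0.2168).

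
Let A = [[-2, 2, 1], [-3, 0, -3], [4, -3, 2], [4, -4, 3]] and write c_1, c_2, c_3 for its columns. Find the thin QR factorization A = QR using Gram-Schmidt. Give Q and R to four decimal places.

c_1 = (-2, -3, 4, 4); ‖c_1‖ = 6.7082, so e_1 = (-0.2981, -0.4472, 0.5963, 0.5963).
e_1·c_2 = (-0.2981)·2 + (-0.4472)·0 + 0.5963·(-3) + 0.5963·(-4) = -4.7703.
u_2 = c_2 + 4.7703·e_1 = (0.5778, -2.1333, -0.1556, -1.1556).
‖u_2‖ = 2.4989, so e_2 = (0.2312, -0.8537, -0.0622, -0.4624).
e_1·c_3 = (-0.2981)·1 + (-0.4472)·(-3) + 0.5963·2 + 0.5963·3 = 4.0249; e_2·c_3 = 0.2312·1 + (-0.8537)·(-3) + (-0.0622)·2 + (-0.4624)·3 = 1.2806.
u_3 = c_3 − 4.0249·e_1 − 1.2806·e_2 = (1.9039, -0.1068, -0.3203, 1.1922).
‖u_3‖ = 2.2716, so e_3 = (0.8381, -0.0470, -0.1410, 0.5248).

Q = [[-0.2981, 0.2312, 0.8381], [-0.4472, -0.8537, -0.0470], [0.5963, -0.0622, -0.1410], [0.5963, -0.4624, 0.5248]], R = [[6.7082, -4.7703, 4.0249], [0.0000, 2.4989, 1.2806], [0.0000, 0.0000, 2.2716]]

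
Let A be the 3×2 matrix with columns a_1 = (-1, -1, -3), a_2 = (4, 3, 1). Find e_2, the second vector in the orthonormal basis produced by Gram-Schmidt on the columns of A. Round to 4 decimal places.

e_2 = (0.7517, 0.5085, -0.4200)

a_1 = (-1, -1, -3); ‖a_1‖ = 3.3166, so e_1 = (-0.3015, -0.3015, -0.9045).
e_1·a_2 = (-0.3015)·4 + (-0.3015)·3 + (-0.9045)·1 = -3.0151.
u_2 = a_2 + 3.0151·e_1 = (3.0909, 2.0909, -1.7273).
‖u_2‖ = 4.1121, so e_2 = (0.7517, 0.5085, -0.4200).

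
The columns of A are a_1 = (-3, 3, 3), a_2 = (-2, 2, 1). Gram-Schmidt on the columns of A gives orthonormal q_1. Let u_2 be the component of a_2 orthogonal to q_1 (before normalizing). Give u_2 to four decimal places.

a_1 = (-3, 3, 3); ‖a_1‖ = 5.1962, so q_1 = (-0.5774, 0.5774, 0.5774).
q_1·a_2 = (-0.5774)·(-2) + 0.5774·2 + 0.5774·1 = 2.8868.
u_2 = a_2 − 2.8868·q_1 = (-0.3333, 0.3333, -0.6667).

u_2 = (-0.3333, 0.3333, -0.6667)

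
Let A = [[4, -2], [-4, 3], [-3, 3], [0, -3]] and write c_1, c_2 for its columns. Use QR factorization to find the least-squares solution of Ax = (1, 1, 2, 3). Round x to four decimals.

c_1 = (4, -4, -3, 0); ‖c_1‖ = 6.4031, so q_1 = (0.6247, -0.6247, -0.4685, 0.0000).
q_1·c_2 = 0.6247·(-2) + (-0.6247)·3 + (-0.4685)·3 + 0.0000·(-3) = -4.5290.
u_2 = c_2 + 4.5290·q_1 = (0.8293, 0.1707, 0.8780, -3.0000).
‖u_2‖ = 3.2385, so q_2 = (0.2561, 0.0527, 0.2711, -0.9264).
Qᵀb = (-0.9370, -1.9280).
Back-substitute: x_2 = -1.9280/3.2385 = -0.5953.
x_1 = (-0.9370 + 4.5290·(-0.5953))/6.4031 = -0.5674.

x = (-0.5674, -0.5953)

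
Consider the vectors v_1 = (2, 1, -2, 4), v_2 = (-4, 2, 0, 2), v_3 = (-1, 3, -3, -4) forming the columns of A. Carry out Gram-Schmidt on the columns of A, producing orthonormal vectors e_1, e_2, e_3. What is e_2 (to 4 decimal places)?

v_1 = (2, 1, -2, 4); ‖v_1‖ = 5.0000, so e_1 = (0.4000, 0.2000, -0.4000, 0.8000).
e_1·v_2 = 0.4000·(-4) + 0.2000·2 + (-0.4000)·0 + 0.8000·2 = 0.4000.
u_2 = v_2 − 0.4000·e_1 = (-4.1600, 1.9200, 0.1600, 1.6800).
‖u_2‖ = 4.8826, so e_2 = (-0.8520, 0.3932, 0.0328, 0.3441).

e_2 = (-0.8520, 0.3932, 0.0328, 0.3441)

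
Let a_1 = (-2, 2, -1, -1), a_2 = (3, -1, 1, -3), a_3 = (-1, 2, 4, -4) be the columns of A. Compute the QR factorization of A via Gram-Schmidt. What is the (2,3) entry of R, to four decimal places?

r_{23} = 3.6052

a_1 = (-2, 2, -1, -1); ‖a_1‖ = 3.1623, so q_1 = (-0.6325, 0.6325, -0.3162, -0.3162).
q_1·a_2 = (-0.6325)·3 + 0.6325·(-1) + (-0.3162)·1 + (-0.3162)·(-3) = -1.8974.
u_2 = a_2 + 1.8974·q_1 = (1.8000, 0.2000, 0.4000, -3.6000).
‖u_2‖ = 4.0497, so q_2 = (0.4445, 0.0494, 0.0988, -0.8890).
r_{23} = q_2·a_3 = 3.6052.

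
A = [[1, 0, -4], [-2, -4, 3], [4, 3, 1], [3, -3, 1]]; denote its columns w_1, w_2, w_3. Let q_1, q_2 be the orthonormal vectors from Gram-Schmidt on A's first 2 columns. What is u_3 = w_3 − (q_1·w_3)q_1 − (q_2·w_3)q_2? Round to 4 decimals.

u_3 = (-4.0334, 1.6118, 1.9577, -0.1913)

w_1 = (1, -2, 4, 3); ‖w_1‖ = 5.4772, so q_1 = (0.1826, -0.3651, 0.7303, 0.5477).
q_1·w_2 = 0.1826·0 + (-0.3651)·(-4) + 0.7303·3 + 0.5477·(-3) = 2.0083.
u_2 = w_2 − 2.0083·q_1 = (-0.3667, -3.2667, 1.5333, -4.1000).
‖u_2‖ = 5.4742, so q_2 = (-0.0670, -0.5967, 0.2801, -0.7490).
q_1·w_3 = 0.1826·(-4) + (-0.3651)·3 + 0.7303·1 + 0.5477·1 = -0.5477; q_2·w_3 = (-0.0670)·(-4) + (-0.5967)·3 + 0.2801·1 + (-0.7490)·1 = -1.9912.
u_3 = w_3 + 0.5477·q_1 + 1.9912·q_2 = (-4.0334, 1.6118, 1.9577, -0.1913).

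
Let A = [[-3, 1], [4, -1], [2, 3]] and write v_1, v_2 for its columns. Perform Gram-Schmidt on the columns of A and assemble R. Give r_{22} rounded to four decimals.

v_1 = (-3, 4, 2); ‖v_1‖ = 5.3852, so q_1 = (-0.5571, 0.7428, 0.3714).
q_1·v_2 = (-0.5571)·1 + 0.7428·(-1) + 0.3714·3 = -0.1857.
u_2 = v_2 + 0.1857·q_1 = (0.8966, -0.8621, 3.0690).
r_{22} = ‖u_2‖ = 3.3114.

r_{22} = 3.3114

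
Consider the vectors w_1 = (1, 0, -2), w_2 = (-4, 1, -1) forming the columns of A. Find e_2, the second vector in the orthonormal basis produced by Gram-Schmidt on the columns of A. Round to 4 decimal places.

e_1 = w_1/‖w_1‖ = (1, 0, -2)/2.2361 = (0.4472, 0.0000, -0.8944).
r_{12} = e_1·w_2 = -0.8944.
u_2 = w_2 + 0.8944·e_1 = (-3.6000, 1.0000, -1.8000).
‖u_2‖ = 4.1473, so e_2 = (-0.8680, 0.2411, -0.4340).

e_2 = (-0.8680, 0.2411, -0.4340)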